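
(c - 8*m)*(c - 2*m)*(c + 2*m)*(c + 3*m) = c^4 - 5*c^3*m - 28*c^2*m^2 + 20*c*m^3 + 96*m^4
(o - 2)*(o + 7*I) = o^2 - 2*o + 7*I*o - 14*I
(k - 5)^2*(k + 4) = k^3 - 6*k^2 - 15*k + 100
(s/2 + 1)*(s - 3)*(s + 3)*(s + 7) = s^4/2 + 9*s^3/2 + 5*s^2/2 - 81*s/2 - 63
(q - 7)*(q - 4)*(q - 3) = q^3 - 14*q^2 + 61*q - 84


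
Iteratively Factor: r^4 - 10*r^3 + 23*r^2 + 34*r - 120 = (r - 5)*(r^3 - 5*r^2 - 2*r + 24) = (r - 5)*(r - 3)*(r^2 - 2*r - 8) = (r - 5)*(r - 4)*(r - 3)*(r + 2)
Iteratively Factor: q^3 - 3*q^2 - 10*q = (q)*(q^2 - 3*q - 10) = q*(q + 2)*(q - 5)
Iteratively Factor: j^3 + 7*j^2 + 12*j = (j)*(j^2 + 7*j + 12) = j*(j + 3)*(j + 4)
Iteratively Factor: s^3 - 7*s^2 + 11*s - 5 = (s - 1)*(s^2 - 6*s + 5) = (s - 1)^2*(s - 5)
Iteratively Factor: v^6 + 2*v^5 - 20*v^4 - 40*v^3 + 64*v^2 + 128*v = (v + 4)*(v^5 - 2*v^4 - 12*v^3 + 8*v^2 + 32*v) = (v + 2)*(v + 4)*(v^4 - 4*v^3 - 4*v^2 + 16*v) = (v - 2)*(v + 2)*(v + 4)*(v^3 - 2*v^2 - 8*v) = (v - 4)*(v - 2)*(v + 2)*(v + 4)*(v^2 + 2*v) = (v - 4)*(v - 2)*(v + 2)^2*(v + 4)*(v)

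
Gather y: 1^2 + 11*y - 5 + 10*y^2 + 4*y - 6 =10*y^2 + 15*y - 10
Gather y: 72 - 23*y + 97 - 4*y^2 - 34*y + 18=-4*y^2 - 57*y + 187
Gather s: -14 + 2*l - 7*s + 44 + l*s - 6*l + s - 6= -4*l + s*(l - 6) + 24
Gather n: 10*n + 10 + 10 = 10*n + 20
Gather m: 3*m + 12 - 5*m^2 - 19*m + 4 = -5*m^2 - 16*m + 16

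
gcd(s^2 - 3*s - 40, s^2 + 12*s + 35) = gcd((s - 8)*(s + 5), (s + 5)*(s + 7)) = s + 5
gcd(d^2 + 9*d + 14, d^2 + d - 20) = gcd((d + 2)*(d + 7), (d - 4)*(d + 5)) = 1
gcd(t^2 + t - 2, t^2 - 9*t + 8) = t - 1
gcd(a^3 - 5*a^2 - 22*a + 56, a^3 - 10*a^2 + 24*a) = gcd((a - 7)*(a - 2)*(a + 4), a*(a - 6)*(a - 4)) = 1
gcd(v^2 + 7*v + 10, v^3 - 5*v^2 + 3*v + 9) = 1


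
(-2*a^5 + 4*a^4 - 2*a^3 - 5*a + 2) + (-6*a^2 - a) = -2*a^5 + 4*a^4 - 2*a^3 - 6*a^2 - 6*a + 2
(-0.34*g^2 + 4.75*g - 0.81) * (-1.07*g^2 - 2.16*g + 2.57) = 0.3638*g^4 - 4.3481*g^3 - 10.2671*g^2 + 13.9571*g - 2.0817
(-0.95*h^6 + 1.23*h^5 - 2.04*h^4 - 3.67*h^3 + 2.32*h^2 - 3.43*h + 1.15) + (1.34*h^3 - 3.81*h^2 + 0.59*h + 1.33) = -0.95*h^6 + 1.23*h^5 - 2.04*h^4 - 2.33*h^3 - 1.49*h^2 - 2.84*h + 2.48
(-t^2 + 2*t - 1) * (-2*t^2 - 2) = 2*t^4 - 4*t^3 + 4*t^2 - 4*t + 2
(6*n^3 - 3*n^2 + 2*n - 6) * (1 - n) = -6*n^4 + 9*n^3 - 5*n^2 + 8*n - 6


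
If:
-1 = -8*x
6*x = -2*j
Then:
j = -3/8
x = 1/8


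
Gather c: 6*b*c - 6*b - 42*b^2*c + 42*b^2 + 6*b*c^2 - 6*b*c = -42*b^2*c + 42*b^2 + 6*b*c^2 - 6*b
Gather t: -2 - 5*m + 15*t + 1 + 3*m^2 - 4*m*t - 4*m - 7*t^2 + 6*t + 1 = 3*m^2 - 9*m - 7*t^2 + t*(21 - 4*m)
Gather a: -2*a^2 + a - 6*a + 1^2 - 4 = -2*a^2 - 5*a - 3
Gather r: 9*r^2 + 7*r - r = 9*r^2 + 6*r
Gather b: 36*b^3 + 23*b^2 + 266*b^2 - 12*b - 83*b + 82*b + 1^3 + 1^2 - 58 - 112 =36*b^3 + 289*b^2 - 13*b - 168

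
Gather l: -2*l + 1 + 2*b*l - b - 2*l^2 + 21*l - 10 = -b - 2*l^2 + l*(2*b + 19) - 9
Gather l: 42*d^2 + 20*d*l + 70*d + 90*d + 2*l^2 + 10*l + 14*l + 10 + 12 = 42*d^2 + 160*d + 2*l^2 + l*(20*d + 24) + 22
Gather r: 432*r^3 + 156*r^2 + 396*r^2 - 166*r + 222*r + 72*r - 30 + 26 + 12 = 432*r^3 + 552*r^2 + 128*r + 8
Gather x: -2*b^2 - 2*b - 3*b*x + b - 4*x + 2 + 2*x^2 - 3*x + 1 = -2*b^2 - b + 2*x^2 + x*(-3*b - 7) + 3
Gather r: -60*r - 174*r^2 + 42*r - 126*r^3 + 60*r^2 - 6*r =-126*r^3 - 114*r^2 - 24*r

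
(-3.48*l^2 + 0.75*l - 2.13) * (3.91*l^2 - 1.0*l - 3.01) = -13.6068*l^4 + 6.4125*l^3 + 1.3965*l^2 - 0.1275*l + 6.4113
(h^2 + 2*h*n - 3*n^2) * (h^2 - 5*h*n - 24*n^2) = h^4 - 3*h^3*n - 37*h^2*n^2 - 33*h*n^3 + 72*n^4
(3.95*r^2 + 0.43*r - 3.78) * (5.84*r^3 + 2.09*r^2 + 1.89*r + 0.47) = 23.068*r^5 + 10.7667*r^4 - 13.711*r^3 - 5.231*r^2 - 6.9421*r - 1.7766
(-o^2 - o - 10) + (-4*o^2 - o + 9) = -5*o^2 - 2*o - 1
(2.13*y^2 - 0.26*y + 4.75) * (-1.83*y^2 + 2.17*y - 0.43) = -3.8979*y^4 + 5.0979*y^3 - 10.1726*y^2 + 10.4193*y - 2.0425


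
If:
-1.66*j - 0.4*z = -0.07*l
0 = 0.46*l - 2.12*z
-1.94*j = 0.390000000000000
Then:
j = -0.20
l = 19.87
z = 4.31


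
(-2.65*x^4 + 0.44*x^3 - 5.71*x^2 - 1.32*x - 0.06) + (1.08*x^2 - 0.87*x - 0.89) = -2.65*x^4 + 0.44*x^3 - 4.63*x^2 - 2.19*x - 0.95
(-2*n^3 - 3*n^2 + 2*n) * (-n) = 2*n^4 + 3*n^3 - 2*n^2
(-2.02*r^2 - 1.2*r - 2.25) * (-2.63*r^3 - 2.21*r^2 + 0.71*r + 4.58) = 5.3126*r^5 + 7.6202*r^4 + 7.1353*r^3 - 5.1311*r^2 - 7.0935*r - 10.305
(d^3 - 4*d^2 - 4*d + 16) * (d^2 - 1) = d^5 - 4*d^4 - 5*d^3 + 20*d^2 + 4*d - 16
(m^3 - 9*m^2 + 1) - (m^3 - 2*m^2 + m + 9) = -7*m^2 - m - 8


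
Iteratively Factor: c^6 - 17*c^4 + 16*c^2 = (c - 1)*(c^5 + c^4 - 16*c^3 - 16*c^2) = c*(c - 1)*(c^4 + c^3 - 16*c^2 - 16*c) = c*(c - 1)*(c + 1)*(c^3 - 16*c) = c*(c - 1)*(c + 1)*(c + 4)*(c^2 - 4*c) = c*(c - 4)*(c - 1)*(c + 1)*(c + 4)*(c)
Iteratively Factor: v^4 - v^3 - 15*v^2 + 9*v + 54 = (v - 3)*(v^3 + 2*v^2 - 9*v - 18) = (v - 3)^2*(v^2 + 5*v + 6) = (v - 3)^2*(v + 2)*(v + 3)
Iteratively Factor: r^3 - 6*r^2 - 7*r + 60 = (r - 5)*(r^2 - r - 12) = (r - 5)*(r - 4)*(r + 3)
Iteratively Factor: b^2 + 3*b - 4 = (b - 1)*(b + 4)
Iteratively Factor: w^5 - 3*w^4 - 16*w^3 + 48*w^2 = (w - 3)*(w^4 - 16*w^2) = (w - 4)*(w - 3)*(w^3 + 4*w^2) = w*(w - 4)*(w - 3)*(w^2 + 4*w) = w^2*(w - 4)*(w - 3)*(w + 4)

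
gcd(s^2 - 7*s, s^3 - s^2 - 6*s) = s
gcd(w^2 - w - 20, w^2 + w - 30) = w - 5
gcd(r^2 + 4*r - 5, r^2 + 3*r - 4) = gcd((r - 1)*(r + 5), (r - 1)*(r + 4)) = r - 1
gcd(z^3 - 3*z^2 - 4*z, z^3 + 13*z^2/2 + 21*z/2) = z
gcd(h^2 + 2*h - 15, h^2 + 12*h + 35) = h + 5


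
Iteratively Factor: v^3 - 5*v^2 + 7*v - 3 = (v - 1)*(v^2 - 4*v + 3) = (v - 1)^2*(v - 3)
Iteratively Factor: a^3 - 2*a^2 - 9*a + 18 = (a + 3)*(a^2 - 5*a + 6) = (a - 3)*(a + 3)*(a - 2)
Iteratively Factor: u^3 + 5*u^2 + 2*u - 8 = (u + 4)*(u^2 + u - 2) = (u + 2)*(u + 4)*(u - 1)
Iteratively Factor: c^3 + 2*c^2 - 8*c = (c - 2)*(c^2 + 4*c) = (c - 2)*(c + 4)*(c)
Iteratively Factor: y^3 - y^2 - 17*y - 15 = (y + 3)*(y^2 - 4*y - 5) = (y - 5)*(y + 3)*(y + 1)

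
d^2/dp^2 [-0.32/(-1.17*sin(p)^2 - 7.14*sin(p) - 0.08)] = (-1.752192*sin(p)^4 - 8.019648*sin(p)^3 - 13.565376*sin(p)^2 + 16.22208*sin(p) + 32.56704)/(1.17*sin(p)^2 + 7.14*sin(p) + 0.08)^3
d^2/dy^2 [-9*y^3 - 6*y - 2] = -54*y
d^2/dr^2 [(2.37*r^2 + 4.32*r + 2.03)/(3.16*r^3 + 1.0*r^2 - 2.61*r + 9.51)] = (47.331744*r^6 + 258.826752*r^5 + 442.437288*r^4 - 802.204624*r^3 - 1781.382912*r^2 - 644.317488*r + 632.186904)/(31.554496*r^9 + 29.9568*r^8 - 68.707248*r^7 + 236.403568*r^6 + 237.058308*r^5 - 421.641756*r^4 + 690.665967*r^3 + 465.669513*r^2 - 708.145983*r + 860.085351)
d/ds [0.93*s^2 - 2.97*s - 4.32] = 1.86*s - 2.97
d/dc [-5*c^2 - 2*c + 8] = -10*c - 2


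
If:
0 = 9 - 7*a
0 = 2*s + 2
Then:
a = 9/7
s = -1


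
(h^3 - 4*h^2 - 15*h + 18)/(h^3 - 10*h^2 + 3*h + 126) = (h - 1)/(h - 7)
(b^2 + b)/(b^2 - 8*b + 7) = b*(b + 1)/(b^2 - 8*b + 7)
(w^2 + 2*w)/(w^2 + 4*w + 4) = w/(w + 2)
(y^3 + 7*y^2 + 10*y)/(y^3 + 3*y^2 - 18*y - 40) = y/(y - 4)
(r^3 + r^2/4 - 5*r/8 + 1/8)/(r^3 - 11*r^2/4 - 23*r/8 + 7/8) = (2*r - 1)/(2*r - 7)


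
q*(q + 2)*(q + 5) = q^3 + 7*q^2 + 10*q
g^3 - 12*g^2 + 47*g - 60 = (g - 5)*(g - 4)*(g - 3)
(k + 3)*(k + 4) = k^2 + 7*k + 12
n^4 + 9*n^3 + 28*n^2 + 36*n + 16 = (n + 1)*(n + 2)^2*(n + 4)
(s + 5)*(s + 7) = s^2 + 12*s + 35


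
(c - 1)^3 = c^3 - 3*c^2 + 3*c - 1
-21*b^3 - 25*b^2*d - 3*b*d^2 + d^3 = (-7*b + d)*(b + d)*(3*b + d)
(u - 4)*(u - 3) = u^2 - 7*u + 12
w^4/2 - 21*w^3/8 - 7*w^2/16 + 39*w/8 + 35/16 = (w/2 + 1/2)*(w - 5)*(w - 7/4)*(w + 1/2)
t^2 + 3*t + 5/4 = (t + 1/2)*(t + 5/2)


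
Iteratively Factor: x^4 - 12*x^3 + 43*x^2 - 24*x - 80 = (x - 4)*(x^3 - 8*x^2 + 11*x + 20) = (x - 4)*(x + 1)*(x^2 - 9*x + 20) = (x - 4)^2*(x + 1)*(x - 5)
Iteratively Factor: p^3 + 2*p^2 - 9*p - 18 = (p - 3)*(p^2 + 5*p + 6) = (p - 3)*(p + 3)*(p + 2)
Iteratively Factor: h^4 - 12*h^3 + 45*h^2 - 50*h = (h - 5)*(h^3 - 7*h^2 + 10*h) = h*(h - 5)*(h^2 - 7*h + 10) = h*(h - 5)^2*(h - 2)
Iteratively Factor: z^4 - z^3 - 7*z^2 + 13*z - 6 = (z - 1)*(z^3 - 7*z + 6) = (z - 1)*(z + 3)*(z^2 - 3*z + 2) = (z - 1)^2*(z + 3)*(z - 2)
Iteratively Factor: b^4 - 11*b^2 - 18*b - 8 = (b + 2)*(b^3 - 2*b^2 - 7*b - 4) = (b + 1)*(b + 2)*(b^2 - 3*b - 4) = (b - 4)*(b + 1)*(b + 2)*(b + 1)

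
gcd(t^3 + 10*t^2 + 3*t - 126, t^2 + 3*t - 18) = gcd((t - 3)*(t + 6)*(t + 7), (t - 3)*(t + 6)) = t^2 + 3*t - 18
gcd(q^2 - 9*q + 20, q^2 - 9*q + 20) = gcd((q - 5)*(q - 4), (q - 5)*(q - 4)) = q^2 - 9*q + 20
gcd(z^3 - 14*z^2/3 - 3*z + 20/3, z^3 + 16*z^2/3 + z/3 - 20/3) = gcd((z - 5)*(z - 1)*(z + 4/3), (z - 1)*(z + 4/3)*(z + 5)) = z^2 + z/3 - 4/3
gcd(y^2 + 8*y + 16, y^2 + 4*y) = y + 4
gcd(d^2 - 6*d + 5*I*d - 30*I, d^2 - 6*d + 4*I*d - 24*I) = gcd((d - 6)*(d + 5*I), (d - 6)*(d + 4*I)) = d - 6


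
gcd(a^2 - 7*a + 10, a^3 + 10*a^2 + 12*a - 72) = a - 2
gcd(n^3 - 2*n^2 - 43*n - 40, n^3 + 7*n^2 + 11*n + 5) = n^2 + 6*n + 5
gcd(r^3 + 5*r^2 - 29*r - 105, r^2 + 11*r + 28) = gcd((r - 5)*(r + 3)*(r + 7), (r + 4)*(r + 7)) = r + 7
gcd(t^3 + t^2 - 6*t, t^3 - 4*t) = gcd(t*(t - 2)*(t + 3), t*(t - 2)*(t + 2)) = t^2 - 2*t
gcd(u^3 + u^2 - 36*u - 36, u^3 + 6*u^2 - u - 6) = u^2 + 7*u + 6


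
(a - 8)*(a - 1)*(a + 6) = a^3 - 3*a^2 - 46*a + 48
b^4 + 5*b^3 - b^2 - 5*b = b*(b - 1)*(b + 1)*(b + 5)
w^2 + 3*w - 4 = (w - 1)*(w + 4)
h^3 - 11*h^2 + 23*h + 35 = (h - 7)*(h - 5)*(h + 1)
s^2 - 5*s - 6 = (s - 6)*(s + 1)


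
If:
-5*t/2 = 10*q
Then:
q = -t/4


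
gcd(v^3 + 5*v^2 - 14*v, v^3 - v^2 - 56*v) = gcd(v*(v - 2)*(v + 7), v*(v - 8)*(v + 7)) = v^2 + 7*v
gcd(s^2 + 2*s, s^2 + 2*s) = s^2 + 2*s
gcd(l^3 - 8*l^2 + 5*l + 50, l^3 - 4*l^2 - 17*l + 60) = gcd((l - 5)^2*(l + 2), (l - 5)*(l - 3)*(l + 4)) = l - 5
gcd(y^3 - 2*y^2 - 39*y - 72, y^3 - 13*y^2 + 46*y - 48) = y - 8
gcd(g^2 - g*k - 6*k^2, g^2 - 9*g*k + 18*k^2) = g - 3*k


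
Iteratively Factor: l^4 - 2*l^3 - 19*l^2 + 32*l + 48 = (l - 4)*(l^3 + 2*l^2 - 11*l - 12) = (l - 4)*(l + 1)*(l^2 + l - 12) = (l - 4)*(l + 1)*(l + 4)*(l - 3)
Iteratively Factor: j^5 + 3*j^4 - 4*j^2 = (j + 2)*(j^4 + j^3 - 2*j^2) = j*(j + 2)*(j^3 + j^2 - 2*j) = j^2*(j + 2)*(j^2 + j - 2) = j^2*(j - 1)*(j + 2)*(j + 2)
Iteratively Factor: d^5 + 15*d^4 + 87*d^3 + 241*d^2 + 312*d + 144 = (d + 4)*(d^4 + 11*d^3 + 43*d^2 + 69*d + 36) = (d + 3)*(d + 4)*(d^3 + 8*d^2 + 19*d + 12) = (d + 3)^2*(d + 4)*(d^2 + 5*d + 4) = (d + 1)*(d + 3)^2*(d + 4)*(d + 4)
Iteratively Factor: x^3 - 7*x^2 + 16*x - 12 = (x - 2)*(x^2 - 5*x + 6) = (x - 3)*(x - 2)*(x - 2)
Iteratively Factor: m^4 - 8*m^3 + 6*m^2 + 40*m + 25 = (m - 5)*(m^3 - 3*m^2 - 9*m - 5) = (m - 5)*(m + 1)*(m^2 - 4*m - 5) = (m - 5)^2*(m + 1)*(m + 1)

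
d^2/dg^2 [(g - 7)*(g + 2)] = 2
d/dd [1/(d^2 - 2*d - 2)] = 2*(1 - d)/(-d^2 + 2*d + 2)^2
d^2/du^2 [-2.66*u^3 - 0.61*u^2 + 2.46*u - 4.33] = -15.96*u - 1.22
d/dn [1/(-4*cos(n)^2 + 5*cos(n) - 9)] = (5 - 8*cos(n))*sin(n)/(4*cos(n)^2 - 5*cos(n) + 9)^2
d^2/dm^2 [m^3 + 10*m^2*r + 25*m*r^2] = 6*m + 20*r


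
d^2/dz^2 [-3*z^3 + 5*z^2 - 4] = 10 - 18*z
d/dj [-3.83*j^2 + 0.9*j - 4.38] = 0.9 - 7.66*j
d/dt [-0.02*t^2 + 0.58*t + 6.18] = 0.58 - 0.04*t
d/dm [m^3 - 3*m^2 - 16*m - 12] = 3*m^2 - 6*m - 16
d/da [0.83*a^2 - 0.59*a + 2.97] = 1.66*a - 0.59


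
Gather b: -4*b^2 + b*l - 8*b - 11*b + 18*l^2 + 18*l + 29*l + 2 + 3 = -4*b^2 + b*(l - 19) + 18*l^2 + 47*l + 5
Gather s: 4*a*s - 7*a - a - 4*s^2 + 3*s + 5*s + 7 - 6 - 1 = -8*a - 4*s^2 + s*(4*a + 8)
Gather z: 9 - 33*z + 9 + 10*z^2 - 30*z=10*z^2 - 63*z + 18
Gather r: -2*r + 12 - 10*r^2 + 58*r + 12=-10*r^2 + 56*r + 24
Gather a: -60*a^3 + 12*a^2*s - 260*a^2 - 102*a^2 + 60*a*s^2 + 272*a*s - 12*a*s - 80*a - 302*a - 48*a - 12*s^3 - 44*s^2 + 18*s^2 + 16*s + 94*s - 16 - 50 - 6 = -60*a^3 + a^2*(12*s - 362) + a*(60*s^2 + 260*s - 430) - 12*s^3 - 26*s^2 + 110*s - 72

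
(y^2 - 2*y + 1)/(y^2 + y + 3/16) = 16*(y^2 - 2*y + 1)/(16*y^2 + 16*y + 3)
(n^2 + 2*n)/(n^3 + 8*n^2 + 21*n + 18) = n/(n^2 + 6*n + 9)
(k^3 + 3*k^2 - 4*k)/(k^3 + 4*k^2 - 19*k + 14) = k*(k + 4)/(k^2 + 5*k - 14)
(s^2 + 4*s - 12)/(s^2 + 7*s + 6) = (s - 2)/(s + 1)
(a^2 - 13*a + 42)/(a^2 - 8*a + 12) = (a - 7)/(a - 2)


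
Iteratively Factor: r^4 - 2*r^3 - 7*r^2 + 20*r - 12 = (r - 1)*(r^3 - r^2 - 8*r + 12) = (r - 2)*(r - 1)*(r^2 + r - 6) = (r - 2)^2*(r - 1)*(r + 3)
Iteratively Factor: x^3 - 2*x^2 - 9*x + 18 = (x - 2)*(x^2 - 9) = (x - 2)*(x + 3)*(x - 3)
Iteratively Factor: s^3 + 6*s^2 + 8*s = (s + 2)*(s^2 + 4*s) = (s + 2)*(s + 4)*(s)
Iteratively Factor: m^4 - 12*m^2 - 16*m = (m + 2)*(m^3 - 2*m^2 - 8*m) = (m - 4)*(m + 2)*(m^2 + 2*m) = m*(m - 4)*(m + 2)*(m + 2)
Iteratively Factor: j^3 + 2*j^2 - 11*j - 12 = (j + 4)*(j^2 - 2*j - 3) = (j + 1)*(j + 4)*(j - 3)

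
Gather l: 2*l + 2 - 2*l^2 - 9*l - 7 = -2*l^2 - 7*l - 5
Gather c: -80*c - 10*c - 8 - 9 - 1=-90*c - 18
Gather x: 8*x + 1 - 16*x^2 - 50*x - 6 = -16*x^2 - 42*x - 5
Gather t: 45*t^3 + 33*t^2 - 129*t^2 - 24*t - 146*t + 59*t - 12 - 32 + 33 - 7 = 45*t^3 - 96*t^2 - 111*t - 18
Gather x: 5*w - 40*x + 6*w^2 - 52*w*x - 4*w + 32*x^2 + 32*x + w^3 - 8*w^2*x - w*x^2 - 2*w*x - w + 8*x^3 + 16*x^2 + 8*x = w^3 + 6*w^2 + 8*x^3 + x^2*(48 - w) + x*(-8*w^2 - 54*w)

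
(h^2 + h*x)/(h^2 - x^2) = h/(h - x)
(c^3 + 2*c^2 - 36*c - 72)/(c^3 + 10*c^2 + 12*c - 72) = (c^2 - 4*c - 12)/(c^2 + 4*c - 12)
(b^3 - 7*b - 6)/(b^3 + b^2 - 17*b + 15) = (b^2 + 3*b + 2)/(b^2 + 4*b - 5)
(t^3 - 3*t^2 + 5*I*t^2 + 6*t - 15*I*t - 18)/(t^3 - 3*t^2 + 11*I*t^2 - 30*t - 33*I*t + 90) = (t - I)/(t + 5*I)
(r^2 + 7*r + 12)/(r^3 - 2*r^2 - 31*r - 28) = (r + 3)/(r^2 - 6*r - 7)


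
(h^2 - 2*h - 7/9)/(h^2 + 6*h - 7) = (h^2 - 2*h - 7/9)/(h^2 + 6*h - 7)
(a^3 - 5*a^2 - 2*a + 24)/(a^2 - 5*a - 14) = (a^2 - 7*a + 12)/(a - 7)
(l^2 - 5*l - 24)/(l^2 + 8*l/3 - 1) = 3*(l - 8)/(3*l - 1)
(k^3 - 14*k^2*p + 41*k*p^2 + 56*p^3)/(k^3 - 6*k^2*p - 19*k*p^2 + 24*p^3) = (-k^2 + 6*k*p + 7*p^2)/(-k^2 - 2*k*p + 3*p^2)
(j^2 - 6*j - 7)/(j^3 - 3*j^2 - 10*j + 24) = (j^2 - 6*j - 7)/(j^3 - 3*j^2 - 10*j + 24)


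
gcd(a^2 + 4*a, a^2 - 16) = a + 4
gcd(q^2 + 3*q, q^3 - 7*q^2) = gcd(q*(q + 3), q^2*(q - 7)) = q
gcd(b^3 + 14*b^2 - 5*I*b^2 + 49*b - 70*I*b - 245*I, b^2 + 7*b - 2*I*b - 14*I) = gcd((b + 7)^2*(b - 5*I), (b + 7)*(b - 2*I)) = b + 7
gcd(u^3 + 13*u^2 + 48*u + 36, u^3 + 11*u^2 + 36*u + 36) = u + 6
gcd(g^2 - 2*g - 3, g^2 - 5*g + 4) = 1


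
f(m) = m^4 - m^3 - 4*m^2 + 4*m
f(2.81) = 19.82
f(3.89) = 125.15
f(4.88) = 375.17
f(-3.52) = 133.49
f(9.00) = 5544.00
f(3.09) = 35.83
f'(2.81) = 46.58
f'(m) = 4*m^3 - 3*m^2 - 8*m + 4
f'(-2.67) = -72.16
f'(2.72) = 40.54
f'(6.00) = 712.00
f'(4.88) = 358.37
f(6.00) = 960.00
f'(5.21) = 446.57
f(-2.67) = 30.66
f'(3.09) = 68.65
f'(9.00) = 2605.00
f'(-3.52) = -179.47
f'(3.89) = 162.94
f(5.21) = 507.65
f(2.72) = 15.90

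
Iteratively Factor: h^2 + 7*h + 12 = (h + 4)*(h + 3)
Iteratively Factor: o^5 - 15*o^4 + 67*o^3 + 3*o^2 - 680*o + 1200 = (o - 4)*(o^4 - 11*o^3 + 23*o^2 + 95*o - 300) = (o - 5)*(o - 4)*(o^3 - 6*o^2 - 7*o + 60) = (o - 5)*(o - 4)^2*(o^2 - 2*o - 15) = (o - 5)*(o - 4)^2*(o + 3)*(o - 5)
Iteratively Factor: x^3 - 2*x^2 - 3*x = (x - 3)*(x^2 + x) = x*(x - 3)*(x + 1)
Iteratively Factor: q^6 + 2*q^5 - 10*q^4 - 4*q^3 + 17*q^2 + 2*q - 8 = (q - 2)*(q^5 + 4*q^4 - 2*q^3 - 8*q^2 + q + 4) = (q - 2)*(q + 1)*(q^4 + 3*q^3 - 5*q^2 - 3*q + 4) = (q - 2)*(q - 1)*(q + 1)*(q^3 + 4*q^2 - q - 4) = (q - 2)*(q - 1)*(q + 1)^2*(q^2 + 3*q - 4) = (q - 2)*(q - 1)*(q + 1)^2*(q + 4)*(q - 1)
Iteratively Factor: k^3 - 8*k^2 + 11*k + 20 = (k - 4)*(k^2 - 4*k - 5) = (k - 4)*(k + 1)*(k - 5)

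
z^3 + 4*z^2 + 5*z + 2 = (z + 1)^2*(z + 2)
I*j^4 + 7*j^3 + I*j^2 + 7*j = j*(j - 7*I)*(j + I)*(I*j + 1)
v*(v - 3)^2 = v^3 - 6*v^2 + 9*v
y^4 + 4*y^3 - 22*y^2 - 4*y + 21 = (y - 3)*(y - 1)*(y + 1)*(y + 7)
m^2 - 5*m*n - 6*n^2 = (m - 6*n)*(m + n)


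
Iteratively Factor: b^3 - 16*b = (b)*(b^2 - 16) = b*(b + 4)*(b - 4)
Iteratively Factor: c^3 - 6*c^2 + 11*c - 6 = (c - 3)*(c^2 - 3*c + 2) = (c - 3)*(c - 2)*(c - 1)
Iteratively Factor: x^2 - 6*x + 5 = (x - 5)*(x - 1)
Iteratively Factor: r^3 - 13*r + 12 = (r - 1)*(r^2 + r - 12) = (r - 1)*(r + 4)*(r - 3)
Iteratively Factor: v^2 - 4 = (v + 2)*(v - 2)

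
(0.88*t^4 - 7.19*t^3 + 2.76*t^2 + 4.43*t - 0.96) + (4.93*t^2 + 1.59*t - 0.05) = 0.88*t^4 - 7.19*t^3 + 7.69*t^2 + 6.02*t - 1.01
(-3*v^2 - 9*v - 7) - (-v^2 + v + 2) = -2*v^2 - 10*v - 9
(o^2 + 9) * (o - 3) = o^3 - 3*o^2 + 9*o - 27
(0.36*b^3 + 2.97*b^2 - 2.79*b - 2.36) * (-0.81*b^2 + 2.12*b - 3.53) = -0.2916*b^5 - 1.6425*b^4 + 7.2855*b^3 - 14.4873*b^2 + 4.8455*b + 8.3308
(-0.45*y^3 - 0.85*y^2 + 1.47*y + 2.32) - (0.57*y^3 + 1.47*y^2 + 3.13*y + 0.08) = -1.02*y^3 - 2.32*y^2 - 1.66*y + 2.24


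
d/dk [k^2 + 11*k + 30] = 2*k + 11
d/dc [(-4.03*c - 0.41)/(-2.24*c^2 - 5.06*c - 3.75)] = (-9.0272*c^2 - 1.8368*c + 13.0379)/(5.0176*c^4 + 22.6688*c^3 + 42.4036*c^2 + 37.95*c + 14.0625)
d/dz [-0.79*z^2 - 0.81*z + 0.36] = -1.58*z - 0.81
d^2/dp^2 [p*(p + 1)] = 2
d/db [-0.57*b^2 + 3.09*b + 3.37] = 3.09 - 1.14*b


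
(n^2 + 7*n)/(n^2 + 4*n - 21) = n/(n - 3)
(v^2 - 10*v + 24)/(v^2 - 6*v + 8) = (v - 6)/(v - 2)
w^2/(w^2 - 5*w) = w/(w - 5)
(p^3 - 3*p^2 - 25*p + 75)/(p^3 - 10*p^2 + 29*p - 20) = (p^2 + 2*p - 15)/(p^2 - 5*p + 4)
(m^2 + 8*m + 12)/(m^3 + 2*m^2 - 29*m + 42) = (m^2 + 8*m + 12)/(m^3 + 2*m^2 - 29*m + 42)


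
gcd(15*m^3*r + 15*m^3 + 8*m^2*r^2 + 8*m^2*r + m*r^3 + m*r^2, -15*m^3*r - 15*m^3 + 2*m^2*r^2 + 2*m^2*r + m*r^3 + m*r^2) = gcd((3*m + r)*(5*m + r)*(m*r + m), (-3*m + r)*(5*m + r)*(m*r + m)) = 5*m^2*r + 5*m^2 + m*r^2 + m*r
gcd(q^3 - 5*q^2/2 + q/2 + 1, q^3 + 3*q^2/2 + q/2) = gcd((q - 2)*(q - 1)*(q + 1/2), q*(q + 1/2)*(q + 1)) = q + 1/2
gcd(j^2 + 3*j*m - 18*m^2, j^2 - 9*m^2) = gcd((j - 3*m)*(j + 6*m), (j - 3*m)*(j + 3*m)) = j - 3*m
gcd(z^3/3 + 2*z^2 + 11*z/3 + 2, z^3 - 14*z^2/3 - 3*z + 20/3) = 1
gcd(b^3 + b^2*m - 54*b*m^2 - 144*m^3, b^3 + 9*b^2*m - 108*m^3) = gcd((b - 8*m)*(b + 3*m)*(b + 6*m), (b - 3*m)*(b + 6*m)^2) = b + 6*m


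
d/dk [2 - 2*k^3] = -6*k^2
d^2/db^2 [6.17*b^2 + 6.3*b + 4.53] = 12.3400000000000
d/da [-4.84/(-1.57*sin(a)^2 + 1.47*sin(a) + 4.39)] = (7.1148 - 15.1976*sin(a))*cos(a)/(-1.57*sin(a)^2 + 1.47*sin(a) + 4.39)^2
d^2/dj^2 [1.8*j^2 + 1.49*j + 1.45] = 3.60000000000000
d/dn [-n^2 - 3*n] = -2*n - 3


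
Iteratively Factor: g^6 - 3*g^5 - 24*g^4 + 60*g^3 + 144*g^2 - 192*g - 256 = (g - 4)*(g^5 + g^4 - 20*g^3 - 20*g^2 + 64*g + 64) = (g - 4)*(g + 1)*(g^4 - 20*g^2 + 64) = (g - 4)*(g + 1)*(g + 4)*(g^3 - 4*g^2 - 4*g + 16) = (g - 4)*(g - 2)*(g + 1)*(g + 4)*(g^2 - 2*g - 8) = (g - 4)*(g - 2)*(g + 1)*(g + 2)*(g + 4)*(g - 4)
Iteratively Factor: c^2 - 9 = (c - 3)*(c + 3)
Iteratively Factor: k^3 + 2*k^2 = (k)*(k^2 + 2*k) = k*(k + 2)*(k)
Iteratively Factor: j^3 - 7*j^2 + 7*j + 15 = (j + 1)*(j^2 - 8*j + 15) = (j - 3)*(j + 1)*(j - 5)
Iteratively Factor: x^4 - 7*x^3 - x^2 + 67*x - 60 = (x - 5)*(x^3 - 2*x^2 - 11*x + 12) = (x - 5)*(x + 3)*(x^2 - 5*x + 4) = (x - 5)*(x - 4)*(x + 3)*(x - 1)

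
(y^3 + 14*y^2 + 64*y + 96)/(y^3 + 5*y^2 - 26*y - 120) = (y + 4)/(y - 5)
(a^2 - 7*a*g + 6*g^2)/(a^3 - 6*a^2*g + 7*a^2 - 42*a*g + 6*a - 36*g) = (a - g)/(a^2 + 7*a + 6)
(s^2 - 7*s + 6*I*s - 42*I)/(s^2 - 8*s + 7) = (s + 6*I)/(s - 1)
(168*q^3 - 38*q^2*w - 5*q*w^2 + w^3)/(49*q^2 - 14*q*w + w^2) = (24*q^2 - 2*q*w - w^2)/(7*q - w)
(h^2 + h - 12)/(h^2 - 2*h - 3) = (h + 4)/(h + 1)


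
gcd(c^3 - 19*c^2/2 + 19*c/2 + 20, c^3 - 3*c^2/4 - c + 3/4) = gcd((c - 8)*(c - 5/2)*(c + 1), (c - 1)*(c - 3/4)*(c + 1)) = c + 1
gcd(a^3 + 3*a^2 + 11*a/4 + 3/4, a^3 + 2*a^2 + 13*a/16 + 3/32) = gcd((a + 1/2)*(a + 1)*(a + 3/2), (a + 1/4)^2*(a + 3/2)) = a + 3/2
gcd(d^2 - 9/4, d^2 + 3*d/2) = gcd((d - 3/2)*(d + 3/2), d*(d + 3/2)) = d + 3/2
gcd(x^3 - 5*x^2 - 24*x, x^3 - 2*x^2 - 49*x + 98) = 1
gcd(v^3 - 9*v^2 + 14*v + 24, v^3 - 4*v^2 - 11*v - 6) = v^2 - 5*v - 6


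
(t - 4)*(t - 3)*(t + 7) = t^3 - 37*t + 84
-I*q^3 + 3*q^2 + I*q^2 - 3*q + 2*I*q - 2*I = (q - 1)*(q + 2*I)*(-I*q + 1)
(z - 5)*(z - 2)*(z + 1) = z^3 - 6*z^2 + 3*z + 10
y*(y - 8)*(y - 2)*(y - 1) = y^4 - 11*y^3 + 26*y^2 - 16*y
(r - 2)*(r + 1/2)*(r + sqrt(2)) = r^3 - 3*r^2/2 + sqrt(2)*r^2 - 3*sqrt(2)*r/2 - r - sqrt(2)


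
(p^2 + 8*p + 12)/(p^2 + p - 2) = (p + 6)/(p - 1)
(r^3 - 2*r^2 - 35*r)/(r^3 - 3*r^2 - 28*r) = (r + 5)/(r + 4)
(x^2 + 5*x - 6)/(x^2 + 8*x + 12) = (x - 1)/(x + 2)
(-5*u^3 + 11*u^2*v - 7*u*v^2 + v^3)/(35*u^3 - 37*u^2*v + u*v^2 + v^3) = (-u + v)/(7*u + v)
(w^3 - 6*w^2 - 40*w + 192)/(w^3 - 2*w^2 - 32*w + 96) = (w - 8)/(w - 4)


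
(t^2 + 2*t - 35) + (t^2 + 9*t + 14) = 2*t^2 + 11*t - 21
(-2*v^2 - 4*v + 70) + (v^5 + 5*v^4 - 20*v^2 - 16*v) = v^5 + 5*v^4 - 22*v^2 - 20*v + 70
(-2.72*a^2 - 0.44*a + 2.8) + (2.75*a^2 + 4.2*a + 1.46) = 0.0299999999999998*a^2 + 3.76*a + 4.26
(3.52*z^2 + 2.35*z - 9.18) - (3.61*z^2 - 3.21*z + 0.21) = -0.0899999999999999*z^2 + 5.56*z - 9.39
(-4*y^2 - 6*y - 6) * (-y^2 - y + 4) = 4*y^4 + 10*y^3 - 4*y^2 - 18*y - 24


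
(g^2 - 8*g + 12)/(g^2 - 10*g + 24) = (g - 2)/(g - 4)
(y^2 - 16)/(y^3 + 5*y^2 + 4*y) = (y - 4)/(y*(y + 1))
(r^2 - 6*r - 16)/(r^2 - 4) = (r - 8)/(r - 2)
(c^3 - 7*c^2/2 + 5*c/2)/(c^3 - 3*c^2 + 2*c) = (c - 5/2)/(c - 2)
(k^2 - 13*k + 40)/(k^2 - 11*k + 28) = (k^2 - 13*k + 40)/(k^2 - 11*k + 28)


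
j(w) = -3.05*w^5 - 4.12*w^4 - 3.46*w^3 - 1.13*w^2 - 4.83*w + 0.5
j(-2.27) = 120.55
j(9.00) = -209787.61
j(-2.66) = 270.38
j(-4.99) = 7308.23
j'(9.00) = -112935.12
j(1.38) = -47.62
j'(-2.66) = -525.57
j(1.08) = -20.48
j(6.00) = -29872.84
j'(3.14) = -2106.95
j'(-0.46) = -5.07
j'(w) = -15.25*w^4 - 16.48*w^3 - 10.38*w^2 - 2.26*w - 4.83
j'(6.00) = -23715.75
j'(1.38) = -126.33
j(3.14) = -1464.44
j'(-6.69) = -26067.27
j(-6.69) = 33637.85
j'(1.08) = -60.89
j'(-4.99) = -7659.58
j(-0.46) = 2.70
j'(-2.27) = -265.34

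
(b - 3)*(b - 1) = b^2 - 4*b + 3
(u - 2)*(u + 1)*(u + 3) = u^3 + 2*u^2 - 5*u - 6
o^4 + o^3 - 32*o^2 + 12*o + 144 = (o - 4)*(o - 3)*(o + 2)*(o + 6)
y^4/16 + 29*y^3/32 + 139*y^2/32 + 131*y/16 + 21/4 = (y/4 + 1/2)*(y/4 + 1)*(y + 3/2)*(y + 7)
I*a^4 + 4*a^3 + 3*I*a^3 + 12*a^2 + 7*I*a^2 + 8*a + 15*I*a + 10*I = (a + 2)*(a - 5*I)*(a + I)*(I*a + I)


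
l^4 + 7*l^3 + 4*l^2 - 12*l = l*(l - 1)*(l + 2)*(l + 6)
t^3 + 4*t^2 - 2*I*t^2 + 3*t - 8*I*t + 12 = (t + 4)*(t - 3*I)*(t + I)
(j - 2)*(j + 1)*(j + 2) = j^3 + j^2 - 4*j - 4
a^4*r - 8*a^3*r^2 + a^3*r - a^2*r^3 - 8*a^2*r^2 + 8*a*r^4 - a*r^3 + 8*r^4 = (a - 8*r)*(a - r)*(a + r)*(a*r + r)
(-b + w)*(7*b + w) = -7*b^2 + 6*b*w + w^2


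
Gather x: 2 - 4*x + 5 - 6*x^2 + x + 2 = -6*x^2 - 3*x + 9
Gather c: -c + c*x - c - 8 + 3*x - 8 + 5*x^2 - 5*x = c*(x - 2) + 5*x^2 - 2*x - 16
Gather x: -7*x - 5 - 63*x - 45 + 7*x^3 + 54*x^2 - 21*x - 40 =7*x^3 + 54*x^2 - 91*x - 90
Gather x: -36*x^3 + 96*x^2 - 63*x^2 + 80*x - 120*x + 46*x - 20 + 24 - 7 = -36*x^3 + 33*x^2 + 6*x - 3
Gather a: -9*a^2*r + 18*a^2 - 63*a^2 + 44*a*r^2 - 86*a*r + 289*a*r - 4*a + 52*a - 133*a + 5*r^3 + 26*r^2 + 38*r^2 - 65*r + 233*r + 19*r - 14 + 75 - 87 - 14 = a^2*(-9*r - 45) + a*(44*r^2 + 203*r - 85) + 5*r^3 + 64*r^2 + 187*r - 40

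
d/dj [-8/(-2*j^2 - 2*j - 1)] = 16*(-2*j - 1)/(2*j^2 + 2*j + 1)^2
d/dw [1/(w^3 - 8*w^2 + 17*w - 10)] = (-3*w^2 + 16*w - 17)/(w^3 - 8*w^2 + 17*w - 10)^2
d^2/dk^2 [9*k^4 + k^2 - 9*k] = 108*k^2 + 2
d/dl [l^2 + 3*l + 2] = 2*l + 3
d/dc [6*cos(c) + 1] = -6*sin(c)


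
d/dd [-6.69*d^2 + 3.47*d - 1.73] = 3.47 - 13.38*d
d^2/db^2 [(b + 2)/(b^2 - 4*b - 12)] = 2/(b^3 - 18*b^2 + 108*b - 216)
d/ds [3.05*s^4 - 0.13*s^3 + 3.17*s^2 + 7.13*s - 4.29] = 12.2*s^3 - 0.39*s^2 + 6.34*s + 7.13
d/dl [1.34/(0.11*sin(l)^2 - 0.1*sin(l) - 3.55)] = (0.134 - 0.2948*sin(l))*cos(l)/(-0.11*sin(l)^2 + 0.1*sin(l) + 3.55)^2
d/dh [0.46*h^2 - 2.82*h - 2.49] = 0.92*h - 2.82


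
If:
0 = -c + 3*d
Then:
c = 3*d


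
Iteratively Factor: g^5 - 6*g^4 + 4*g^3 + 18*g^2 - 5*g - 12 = (g - 1)*(g^4 - 5*g^3 - g^2 + 17*g + 12) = (g - 1)*(g + 1)*(g^3 - 6*g^2 + 5*g + 12) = (g - 1)*(g + 1)^2*(g^2 - 7*g + 12) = (g - 3)*(g - 1)*(g + 1)^2*(g - 4)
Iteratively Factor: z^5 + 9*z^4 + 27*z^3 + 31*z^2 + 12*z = (z + 3)*(z^4 + 6*z^3 + 9*z^2 + 4*z) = (z + 3)*(z + 4)*(z^3 + 2*z^2 + z) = z*(z + 3)*(z + 4)*(z^2 + 2*z + 1) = z*(z + 1)*(z + 3)*(z + 4)*(z + 1)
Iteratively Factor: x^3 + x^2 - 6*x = (x - 2)*(x^2 + 3*x) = (x - 2)*(x + 3)*(x)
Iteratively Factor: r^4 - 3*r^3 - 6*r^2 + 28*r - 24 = (r - 2)*(r^3 - r^2 - 8*r + 12) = (r - 2)^2*(r^2 + r - 6) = (r - 2)^2*(r + 3)*(r - 2)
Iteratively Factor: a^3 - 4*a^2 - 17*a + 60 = (a - 3)*(a^2 - a - 20) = (a - 3)*(a + 4)*(a - 5)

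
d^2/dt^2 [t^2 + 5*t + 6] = 2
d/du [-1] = 0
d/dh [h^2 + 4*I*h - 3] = 2*h + 4*I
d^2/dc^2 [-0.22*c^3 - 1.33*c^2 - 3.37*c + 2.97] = -1.32*c - 2.66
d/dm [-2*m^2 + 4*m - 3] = 4 - 4*m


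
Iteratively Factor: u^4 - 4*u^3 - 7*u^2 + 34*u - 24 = (u - 2)*(u^3 - 2*u^2 - 11*u + 12) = (u - 4)*(u - 2)*(u^2 + 2*u - 3) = (u - 4)*(u - 2)*(u + 3)*(u - 1)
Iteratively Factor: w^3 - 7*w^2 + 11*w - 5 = (w - 5)*(w^2 - 2*w + 1) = (w - 5)*(w - 1)*(w - 1)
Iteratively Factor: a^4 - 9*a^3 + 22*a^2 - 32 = (a + 1)*(a^3 - 10*a^2 + 32*a - 32) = (a - 4)*(a + 1)*(a^2 - 6*a + 8) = (a - 4)*(a - 2)*(a + 1)*(a - 4)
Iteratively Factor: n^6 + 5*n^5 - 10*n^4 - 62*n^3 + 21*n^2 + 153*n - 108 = (n - 1)*(n^5 + 6*n^4 - 4*n^3 - 66*n^2 - 45*n + 108) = (n - 1)^2*(n^4 + 7*n^3 + 3*n^2 - 63*n - 108) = (n - 3)*(n - 1)^2*(n^3 + 10*n^2 + 33*n + 36) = (n - 3)*(n - 1)^2*(n + 4)*(n^2 + 6*n + 9) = (n - 3)*(n - 1)^2*(n + 3)*(n + 4)*(n + 3)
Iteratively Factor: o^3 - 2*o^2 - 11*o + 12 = (o - 1)*(o^2 - o - 12) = (o - 1)*(o + 3)*(o - 4)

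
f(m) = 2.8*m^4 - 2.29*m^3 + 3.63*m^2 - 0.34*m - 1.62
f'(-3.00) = -386.35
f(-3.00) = 320.70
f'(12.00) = 18451.10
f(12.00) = 54620.70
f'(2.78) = 207.38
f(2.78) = 143.53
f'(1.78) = 53.98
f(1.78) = 24.47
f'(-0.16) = -1.72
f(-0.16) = -1.46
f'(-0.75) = -14.37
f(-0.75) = 2.53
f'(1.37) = 25.51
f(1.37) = 8.70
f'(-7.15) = -4497.35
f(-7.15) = 8341.27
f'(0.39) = 2.11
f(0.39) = -1.27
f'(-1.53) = -67.64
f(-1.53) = 30.94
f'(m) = 11.2*m^3 - 6.87*m^2 + 7.26*m - 0.34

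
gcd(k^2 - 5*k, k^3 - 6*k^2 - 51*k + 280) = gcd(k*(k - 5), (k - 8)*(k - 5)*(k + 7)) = k - 5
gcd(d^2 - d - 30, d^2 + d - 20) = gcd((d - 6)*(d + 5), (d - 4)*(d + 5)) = d + 5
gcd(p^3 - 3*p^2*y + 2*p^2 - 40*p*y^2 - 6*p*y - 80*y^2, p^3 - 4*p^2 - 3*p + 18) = p + 2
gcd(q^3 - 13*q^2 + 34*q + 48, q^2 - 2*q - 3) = q + 1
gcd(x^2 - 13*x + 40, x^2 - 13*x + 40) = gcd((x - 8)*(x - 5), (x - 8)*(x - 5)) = x^2 - 13*x + 40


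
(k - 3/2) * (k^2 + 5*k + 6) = k^3 + 7*k^2/2 - 3*k/2 - 9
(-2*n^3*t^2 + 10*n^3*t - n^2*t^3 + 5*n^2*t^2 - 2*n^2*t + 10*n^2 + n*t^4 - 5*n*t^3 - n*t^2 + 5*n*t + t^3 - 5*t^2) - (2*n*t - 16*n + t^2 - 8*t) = -2*n^3*t^2 + 10*n^3*t - n^2*t^3 + 5*n^2*t^2 - 2*n^2*t + 10*n^2 + n*t^4 - 5*n*t^3 - n*t^2 + 3*n*t + 16*n + t^3 - 6*t^2 + 8*t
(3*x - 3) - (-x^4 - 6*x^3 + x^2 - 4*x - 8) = x^4 + 6*x^3 - x^2 + 7*x + 5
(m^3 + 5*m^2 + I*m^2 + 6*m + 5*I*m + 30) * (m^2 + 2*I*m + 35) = m^5 + 5*m^4 + 3*I*m^4 + 39*m^3 + 15*I*m^3 + 195*m^2 + 47*I*m^2 + 210*m + 235*I*m + 1050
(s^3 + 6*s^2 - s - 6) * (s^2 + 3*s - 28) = s^5 + 9*s^4 - 11*s^3 - 177*s^2 + 10*s + 168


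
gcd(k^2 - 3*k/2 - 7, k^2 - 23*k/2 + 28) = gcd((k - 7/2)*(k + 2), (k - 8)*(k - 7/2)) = k - 7/2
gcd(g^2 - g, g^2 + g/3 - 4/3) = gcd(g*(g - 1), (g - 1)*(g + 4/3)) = g - 1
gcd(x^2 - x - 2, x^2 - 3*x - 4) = x + 1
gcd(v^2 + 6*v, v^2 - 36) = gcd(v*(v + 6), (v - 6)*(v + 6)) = v + 6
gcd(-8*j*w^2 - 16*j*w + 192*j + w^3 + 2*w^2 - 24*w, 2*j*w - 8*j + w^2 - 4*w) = w - 4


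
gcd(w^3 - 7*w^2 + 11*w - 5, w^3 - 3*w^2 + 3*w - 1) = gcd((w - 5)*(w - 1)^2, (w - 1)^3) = w^2 - 2*w + 1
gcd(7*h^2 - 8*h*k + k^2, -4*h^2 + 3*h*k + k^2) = h - k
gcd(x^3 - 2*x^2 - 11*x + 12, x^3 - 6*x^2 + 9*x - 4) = x^2 - 5*x + 4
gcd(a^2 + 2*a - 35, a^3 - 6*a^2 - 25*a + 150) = a - 5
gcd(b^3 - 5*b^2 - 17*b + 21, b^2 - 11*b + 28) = b - 7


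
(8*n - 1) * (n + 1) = 8*n^2 + 7*n - 1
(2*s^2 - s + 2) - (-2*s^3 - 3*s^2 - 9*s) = 2*s^3 + 5*s^2 + 8*s + 2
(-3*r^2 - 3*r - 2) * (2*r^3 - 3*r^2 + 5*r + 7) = -6*r^5 + 3*r^4 - 10*r^3 - 30*r^2 - 31*r - 14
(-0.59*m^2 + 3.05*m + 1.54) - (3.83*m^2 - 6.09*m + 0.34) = -4.42*m^2 + 9.14*m + 1.2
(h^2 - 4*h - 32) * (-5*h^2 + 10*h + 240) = -5*h^4 + 30*h^3 + 360*h^2 - 1280*h - 7680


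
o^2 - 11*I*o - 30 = (o - 6*I)*(o - 5*I)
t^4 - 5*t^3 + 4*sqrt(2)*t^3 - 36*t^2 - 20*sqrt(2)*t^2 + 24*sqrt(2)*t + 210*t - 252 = (t - 3)*(t - 2)*(t - 3*sqrt(2))*(t + 7*sqrt(2))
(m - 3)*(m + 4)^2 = m^3 + 5*m^2 - 8*m - 48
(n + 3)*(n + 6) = n^2 + 9*n + 18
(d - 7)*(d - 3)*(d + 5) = d^3 - 5*d^2 - 29*d + 105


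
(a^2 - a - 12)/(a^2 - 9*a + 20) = (a + 3)/(a - 5)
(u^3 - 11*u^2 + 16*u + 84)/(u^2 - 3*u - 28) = (u^2 - 4*u - 12)/(u + 4)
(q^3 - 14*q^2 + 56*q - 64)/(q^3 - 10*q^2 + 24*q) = (q^2 - 10*q + 16)/(q*(q - 6))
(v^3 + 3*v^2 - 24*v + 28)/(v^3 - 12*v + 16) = (v + 7)/(v + 4)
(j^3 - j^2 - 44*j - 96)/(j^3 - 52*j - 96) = (j^2 + 7*j + 12)/(j^2 + 8*j + 12)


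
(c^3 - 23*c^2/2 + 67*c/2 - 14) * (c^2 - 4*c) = c^5 - 31*c^4/2 + 159*c^3/2 - 148*c^2 + 56*c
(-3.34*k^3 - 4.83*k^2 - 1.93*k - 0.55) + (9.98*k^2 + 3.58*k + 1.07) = -3.34*k^3 + 5.15*k^2 + 1.65*k + 0.52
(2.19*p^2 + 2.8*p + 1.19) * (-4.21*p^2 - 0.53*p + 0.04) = -9.2199*p^4 - 12.9487*p^3 - 6.4063*p^2 - 0.5187*p + 0.0476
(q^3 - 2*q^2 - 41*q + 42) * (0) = 0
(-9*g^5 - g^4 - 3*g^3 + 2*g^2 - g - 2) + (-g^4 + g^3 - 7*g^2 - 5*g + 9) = -9*g^5 - 2*g^4 - 2*g^3 - 5*g^2 - 6*g + 7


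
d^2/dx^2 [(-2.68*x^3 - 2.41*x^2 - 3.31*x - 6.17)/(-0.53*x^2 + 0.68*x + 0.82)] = (-8.88178419700125e-16*x^5 + 4.44089209850063e-16*x^4 + 8.404606*x^3 + 25.649442*x^2 + 6.10134*x + 10.618636)/(0.148877*x^6 - 0.573036*x^5 + 0.0442020000000001*x^4 + 1.458736*x^3 - 0.0683880000000003*x^2 - 1.371696*x - 0.551368)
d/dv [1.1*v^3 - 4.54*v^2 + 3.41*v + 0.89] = 3.3*v^2 - 9.08*v + 3.41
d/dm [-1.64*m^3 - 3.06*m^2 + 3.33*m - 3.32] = -4.92*m^2 - 6.12*m + 3.33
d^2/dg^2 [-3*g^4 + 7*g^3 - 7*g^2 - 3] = -36*g^2 + 42*g - 14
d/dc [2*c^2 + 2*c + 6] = 4*c + 2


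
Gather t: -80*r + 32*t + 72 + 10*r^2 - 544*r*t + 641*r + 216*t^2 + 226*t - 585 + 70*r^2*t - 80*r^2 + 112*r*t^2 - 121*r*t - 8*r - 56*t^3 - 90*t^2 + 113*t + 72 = -70*r^2 + 553*r - 56*t^3 + t^2*(112*r + 126) + t*(70*r^2 - 665*r + 371) - 441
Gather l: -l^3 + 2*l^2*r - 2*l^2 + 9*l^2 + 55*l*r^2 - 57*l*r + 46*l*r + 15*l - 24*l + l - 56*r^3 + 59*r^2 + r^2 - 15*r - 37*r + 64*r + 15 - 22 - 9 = -l^3 + l^2*(2*r + 7) + l*(55*r^2 - 11*r - 8) - 56*r^3 + 60*r^2 + 12*r - 16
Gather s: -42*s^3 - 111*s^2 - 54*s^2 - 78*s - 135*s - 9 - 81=-42*s^3 - 165*s^2 - 213*s - 90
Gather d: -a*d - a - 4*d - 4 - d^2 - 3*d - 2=-a - d^2 + d*(-a - 7) - 6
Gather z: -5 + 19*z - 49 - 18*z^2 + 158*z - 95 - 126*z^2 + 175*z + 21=-144*z^2 + 352*z - 128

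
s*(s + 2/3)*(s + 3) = s^3 + 11*s^2/3 + 2*s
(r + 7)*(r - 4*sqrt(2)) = r^2 - 4*sqrt(2)*r + 7*r - 28*sqrt(2)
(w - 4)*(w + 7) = w^2 + 3*w - 28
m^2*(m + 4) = m^3 + 4*m^2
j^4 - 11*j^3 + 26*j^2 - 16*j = j*(j - 8)*(j - 2)*(j - 1)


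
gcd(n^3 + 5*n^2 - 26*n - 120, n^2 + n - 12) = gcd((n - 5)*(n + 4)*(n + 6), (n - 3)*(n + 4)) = n + 4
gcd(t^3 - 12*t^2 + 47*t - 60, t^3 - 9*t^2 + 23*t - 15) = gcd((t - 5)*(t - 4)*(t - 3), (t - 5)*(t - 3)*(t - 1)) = t^2 - 8*t + 15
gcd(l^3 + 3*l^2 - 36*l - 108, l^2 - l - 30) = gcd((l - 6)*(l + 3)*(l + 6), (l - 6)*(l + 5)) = l - 6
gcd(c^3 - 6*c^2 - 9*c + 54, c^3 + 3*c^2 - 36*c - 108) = c^2 - 3*c - 18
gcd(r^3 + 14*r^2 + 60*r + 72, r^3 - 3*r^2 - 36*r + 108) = r + 6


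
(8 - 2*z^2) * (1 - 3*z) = 6*z^3 - 2*z^2 - 24*z + 8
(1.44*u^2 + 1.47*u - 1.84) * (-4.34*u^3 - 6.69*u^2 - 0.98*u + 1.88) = -6.2496*u^5 - 16.0134*u^4 - 3.2599*u^3 + 13.5762*u^2 + 4.5668*u - 3.4592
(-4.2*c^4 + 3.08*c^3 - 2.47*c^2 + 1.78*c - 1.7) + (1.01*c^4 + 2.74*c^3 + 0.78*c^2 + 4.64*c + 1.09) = -3.19*c^4 + 5.82*c^3 - 1.69*c^2 + 6.42*c - 0.61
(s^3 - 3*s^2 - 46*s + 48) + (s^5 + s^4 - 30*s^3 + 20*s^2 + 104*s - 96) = s^5 + s^4 - 29*s^3 + 17*s^2 + 58*s - 48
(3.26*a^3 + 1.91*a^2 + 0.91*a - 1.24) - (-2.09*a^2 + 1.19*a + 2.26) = 3.26*a^3 + 4.0*a^2 - 0.28*a - 3.5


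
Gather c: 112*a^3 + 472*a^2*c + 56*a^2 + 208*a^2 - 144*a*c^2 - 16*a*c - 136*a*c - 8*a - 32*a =112*a^3 + 264*a^2 - 144*a*c^2 - 40*a + c*(472*a^2 - 152*a)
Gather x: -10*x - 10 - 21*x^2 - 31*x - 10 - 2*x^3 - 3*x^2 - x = -2*x^3 - 24*x^2 - 42*x - 20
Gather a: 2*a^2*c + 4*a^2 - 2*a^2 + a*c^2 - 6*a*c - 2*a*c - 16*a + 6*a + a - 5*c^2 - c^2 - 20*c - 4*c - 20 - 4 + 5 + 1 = a^2*(2*c + 2) + a*(c^2 - 8*c - 9) - 6*c^2 - 24*c - 18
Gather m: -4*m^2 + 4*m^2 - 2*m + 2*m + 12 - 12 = 0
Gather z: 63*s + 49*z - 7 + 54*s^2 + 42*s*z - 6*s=54*s^2 + 57*s + z*(42*s + 49) - 7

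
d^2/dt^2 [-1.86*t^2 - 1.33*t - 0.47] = -3.72000000000000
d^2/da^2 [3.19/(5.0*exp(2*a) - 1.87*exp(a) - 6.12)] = ((5.9653 - 63.8*exp(a))*(-5.0*exp(2*a) + 1.87*exp(a) + 6.12) - 3.19*(10.0*exp(a) - 1.87)*(20.0*exp(a) - 3.74)*exp(a))*exp(a)/(-5.0*exp(2*a) + 1.87*exp(a) + 6.12)^3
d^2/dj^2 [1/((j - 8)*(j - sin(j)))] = ((1 - cos(j))*(j - sin(j))*(2*j - 16) - (j - 8)^2*(j - sin(j))*sin(j) + 2*(j - 8)^2*(cos(j) - 1)^2 + 2*(j - sin(j))^2)/((j - 8)^3*(j - sin(j))^3)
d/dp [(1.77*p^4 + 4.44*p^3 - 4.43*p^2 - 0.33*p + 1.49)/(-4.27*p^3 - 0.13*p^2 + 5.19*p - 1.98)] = (-7.5579*p^6 - 0.4602*p^5 + 8.0656*p^4 + 29.2506*p^3 - 30.3213*p^2 + 17.9302*p - 7.0797)/(18.2329*p^6 + 1.1102*p^5 - 44.3057*p^4 + 15.5598*p^3 + 27.4509*p^2 - 20.5524*p + 3.9204)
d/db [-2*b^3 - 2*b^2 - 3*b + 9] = -6*b^2 - 4*b - 3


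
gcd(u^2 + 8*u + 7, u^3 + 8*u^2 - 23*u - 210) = u + 7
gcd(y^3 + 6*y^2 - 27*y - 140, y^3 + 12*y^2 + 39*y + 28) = y^2 + 11*y + 28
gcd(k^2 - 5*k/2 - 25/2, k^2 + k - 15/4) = k + 5/2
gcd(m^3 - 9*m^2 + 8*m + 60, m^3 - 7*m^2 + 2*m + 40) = m^2 - 3*m - 10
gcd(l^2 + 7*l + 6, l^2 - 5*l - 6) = l + 1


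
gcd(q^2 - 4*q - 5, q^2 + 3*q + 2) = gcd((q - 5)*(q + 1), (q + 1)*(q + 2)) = q + 1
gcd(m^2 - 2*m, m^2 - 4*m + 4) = m - 2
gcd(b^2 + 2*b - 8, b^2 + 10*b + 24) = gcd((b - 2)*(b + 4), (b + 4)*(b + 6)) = b + 4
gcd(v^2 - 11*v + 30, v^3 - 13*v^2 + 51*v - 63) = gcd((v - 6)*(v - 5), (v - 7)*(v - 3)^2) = 1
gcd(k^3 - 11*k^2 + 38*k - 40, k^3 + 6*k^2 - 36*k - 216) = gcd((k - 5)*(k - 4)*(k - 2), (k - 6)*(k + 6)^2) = 1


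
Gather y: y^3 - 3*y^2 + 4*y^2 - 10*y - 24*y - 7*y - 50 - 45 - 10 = y^3 + y^2 - 41*y - 105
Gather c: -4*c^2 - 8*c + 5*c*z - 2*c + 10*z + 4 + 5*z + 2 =-4*c^2 + c*(5*z - 10) + 15*z + 6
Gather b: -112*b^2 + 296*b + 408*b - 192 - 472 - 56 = -112*b^2 + 704*b - 720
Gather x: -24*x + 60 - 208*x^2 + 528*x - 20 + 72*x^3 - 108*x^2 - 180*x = 72*x^3 - 316*x^2 + 324*x + 40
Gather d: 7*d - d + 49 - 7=6*d + 42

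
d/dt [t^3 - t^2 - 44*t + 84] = 3*t^2 - 2*t - 44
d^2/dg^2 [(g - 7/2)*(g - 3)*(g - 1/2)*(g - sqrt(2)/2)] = 12*g^2 - 42*g - 3*sqrt(2)*g + 7*sqrt(2) + 55/2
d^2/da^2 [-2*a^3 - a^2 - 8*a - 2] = -12*a - 2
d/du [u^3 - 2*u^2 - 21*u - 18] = 3*u^2 - 4*u - 21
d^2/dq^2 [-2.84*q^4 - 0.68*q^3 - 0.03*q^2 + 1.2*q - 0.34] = -34.08*q^2 - 4.08*q - 0.06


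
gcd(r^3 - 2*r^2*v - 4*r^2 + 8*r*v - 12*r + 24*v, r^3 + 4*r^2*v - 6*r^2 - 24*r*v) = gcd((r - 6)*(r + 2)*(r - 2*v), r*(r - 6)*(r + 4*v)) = r - 6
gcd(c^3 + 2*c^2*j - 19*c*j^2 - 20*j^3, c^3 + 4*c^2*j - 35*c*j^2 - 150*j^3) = c + 5*j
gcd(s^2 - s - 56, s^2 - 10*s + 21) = 1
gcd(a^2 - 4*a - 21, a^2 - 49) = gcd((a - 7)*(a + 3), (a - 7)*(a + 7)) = a - 7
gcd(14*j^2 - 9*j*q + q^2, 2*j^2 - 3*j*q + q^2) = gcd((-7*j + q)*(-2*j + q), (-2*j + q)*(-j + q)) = -2*j + q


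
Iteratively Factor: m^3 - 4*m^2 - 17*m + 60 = (m + 4)*(m^2 - 8*m + 15) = (m - 3)*(m + 4)*(m - 5)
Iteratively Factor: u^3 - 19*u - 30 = (u - 5)*(u^2 + 5*u + 6) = (u - 5)*(u + 2)*(u + 3)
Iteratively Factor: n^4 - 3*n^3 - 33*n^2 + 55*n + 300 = (n + 3)*(n^3 - 6*n^2 - 15*n + 100) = (n + 3)*(n + 4)*(n^2 - 10*n + 25) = (n - 5)*(n + 3)*(n + 4)*(n - 5)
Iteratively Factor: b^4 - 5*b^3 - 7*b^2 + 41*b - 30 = (b - 1)*(b^3 - 4*b^2 - 11*b + 30) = (b - 2)*(b - 1)*(b^2 - 2*b - 15) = (b - 2)*(b - 1)*(b + 3)*(b - 5)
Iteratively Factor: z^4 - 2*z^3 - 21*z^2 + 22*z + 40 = (z + 4)*(z^3 - 6*z^2 + 3*z + 10) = (z - 5)*(z + 4)*(z^2 - z - 2) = (z - 5)*(z + 1)*(z + 4)*(z - 2)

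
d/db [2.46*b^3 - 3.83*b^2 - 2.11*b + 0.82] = 7.38*b^2 - 7.66*b - 2.11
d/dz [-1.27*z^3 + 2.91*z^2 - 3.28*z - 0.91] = -3.81*z^2 + 5.82*z - 3.28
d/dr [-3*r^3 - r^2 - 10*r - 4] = -9*r^2 - 2*r - 10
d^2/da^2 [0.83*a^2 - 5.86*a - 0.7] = 1.66000000000000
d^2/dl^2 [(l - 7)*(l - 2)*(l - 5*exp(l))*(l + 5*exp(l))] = -100*l^2*exp(2*l) + 12*l^2 + 700*l*exp(2*l) - 54*l - 550*exp(2*l) + 28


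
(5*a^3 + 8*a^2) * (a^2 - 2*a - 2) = 5*a^5 - 2*a^4 - 26*a^3 - 16*a^2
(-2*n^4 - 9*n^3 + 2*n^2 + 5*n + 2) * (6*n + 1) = -12*n^5 - 56*n^4 + 3*n^3 + 32*n^2 + 17*n + 2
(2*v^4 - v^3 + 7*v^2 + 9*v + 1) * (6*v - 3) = 12*v^5 - 12*v^4 + 45*v^3 + 33*v^2 - 21*v - 3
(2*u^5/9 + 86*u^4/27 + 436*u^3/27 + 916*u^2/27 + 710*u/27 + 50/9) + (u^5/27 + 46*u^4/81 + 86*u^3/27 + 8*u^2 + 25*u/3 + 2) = 7*u^5/27 + 304*u^4/81 + 58*u^3/3 + 1132*u^2/27 + 935*u/27 + 68/9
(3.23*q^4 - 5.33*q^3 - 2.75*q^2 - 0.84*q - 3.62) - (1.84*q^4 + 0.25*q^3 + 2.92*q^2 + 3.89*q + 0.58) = 1.39*q^4 - 5.58*q^3 - 5.67*q^2 - 4.73*q - 4.2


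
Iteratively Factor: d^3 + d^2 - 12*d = (d)*(d^2 + d - 12) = d*(d + 4)*(d - 3)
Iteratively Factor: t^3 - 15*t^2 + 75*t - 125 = (t - 5)*(t^2 - 10*t + 25) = (t - 5)^2*(t - 5)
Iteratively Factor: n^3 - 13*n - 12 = (n + 3)*(n^2 - 3*n - 4) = (n + 1)*(n + 3)*(n - 4)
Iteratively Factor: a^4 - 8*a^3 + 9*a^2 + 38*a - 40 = (a - 5)*(a^3 - 3*a^2 - 6*a + 8) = (a - 5)*(a - 1)*(a^2 - 2*a - 8) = (a - 5)*(a - 4)*(a - 1)*(a + 2)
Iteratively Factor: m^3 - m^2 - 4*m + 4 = (m - 1)*(m^2 - 4) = (m - 1)*(m + 2)*(m - 2)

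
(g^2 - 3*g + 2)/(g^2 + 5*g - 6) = (g - 2)/(g + 6)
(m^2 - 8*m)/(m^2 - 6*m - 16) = m/(m + 2)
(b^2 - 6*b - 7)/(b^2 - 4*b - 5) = (b - 7)/(b - 5)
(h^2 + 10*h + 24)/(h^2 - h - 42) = (h + 4)/(h - 7)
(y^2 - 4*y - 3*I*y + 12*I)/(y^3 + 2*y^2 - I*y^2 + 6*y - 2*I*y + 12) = (y - 4)/(y^2 + 2*y*(1 + I) + 4*I)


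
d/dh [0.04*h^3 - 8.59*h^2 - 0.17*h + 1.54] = 0.12*h^2 - 17.18*h - 0.17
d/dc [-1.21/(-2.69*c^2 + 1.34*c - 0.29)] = (1.6214 - 6.5098*c)/(2.69*c^2 - 1.34*c + 0.29)^2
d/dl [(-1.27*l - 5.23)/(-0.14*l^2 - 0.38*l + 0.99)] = (0.1778*l^2 + 0.4826*l - (0.28*l + 0.38)*(1.27*l + 5.23) - 1.2573)/(0.14*l^2 + 0.38*l - 0.99)^2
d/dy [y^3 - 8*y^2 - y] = 3*y^2 - 16*y - 1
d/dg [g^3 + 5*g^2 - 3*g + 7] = 3*g^2 + 10*g - 3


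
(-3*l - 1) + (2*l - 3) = -l - 4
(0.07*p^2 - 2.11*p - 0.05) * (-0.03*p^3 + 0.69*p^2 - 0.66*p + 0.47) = -0.0021*p^5 + 0.1116*p^4 - 1.5006*p^3 + 1.391*p^2 - 0.9587*p - 0.0235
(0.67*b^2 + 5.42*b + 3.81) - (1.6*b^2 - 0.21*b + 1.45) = -0.93*b^2 + 5.63*b + 2.36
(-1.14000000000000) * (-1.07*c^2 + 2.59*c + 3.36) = 1.2198*c^2 - 2.9526*c - 3.8304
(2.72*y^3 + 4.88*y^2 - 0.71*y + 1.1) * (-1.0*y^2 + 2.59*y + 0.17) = -2.72*y^5 + 2.1648*y^4 + 13.8116*y^3 - 2.1093*y^2 + 2.7283*y + 0.187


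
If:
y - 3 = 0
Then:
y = 3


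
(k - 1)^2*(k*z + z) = k^3*z - k^2*z - k*z + z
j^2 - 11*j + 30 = (j - 6)*(j - 5)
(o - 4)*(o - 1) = o^2 - 5*o + 4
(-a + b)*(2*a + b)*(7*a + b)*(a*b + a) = -14*a^4*b - 14*a^4 + 5*a^3*b^2 + 5*a^3*b + 8*a^2*b^3 + 8*a^2*b^2 + a*b^4 + a*b^3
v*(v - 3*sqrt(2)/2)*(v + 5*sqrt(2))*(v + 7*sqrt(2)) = v^4 + 21*sqrt(2)*v^3/2 + 34*v^2 - 105*sqrt(2)*v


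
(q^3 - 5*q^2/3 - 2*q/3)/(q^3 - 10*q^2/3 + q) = (3*q^2 - 5*q - 2)/(3*q^2 - 10*q + 3)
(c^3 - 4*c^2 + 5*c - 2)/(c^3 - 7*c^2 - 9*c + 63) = (c^3 - 4*c^2 + 5*c - 2)/(c^3 - 7*c^2 - 9*c + 63)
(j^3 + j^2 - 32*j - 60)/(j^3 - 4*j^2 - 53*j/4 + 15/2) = 4*(j^2 + 7*j + 10)/(4*j^2 + 8*j - 5)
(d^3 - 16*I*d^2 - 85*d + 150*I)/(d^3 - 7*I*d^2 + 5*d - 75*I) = (d - 6*I)/(d + 3*I)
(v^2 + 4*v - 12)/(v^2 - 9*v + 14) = (v + 6)/(v - 7)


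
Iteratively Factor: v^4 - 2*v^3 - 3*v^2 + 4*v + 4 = (v + 1)*(v^3 - 3*v^2 + 4) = (v - 2)*(v + 1)*(v^2 - v - 2) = (v - 2)*(v + 1)^2*(v - 2)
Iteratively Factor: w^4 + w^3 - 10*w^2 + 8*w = (w - 1)*(w^3 + 2*w^2 - 8*w) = (w - 2)*(w - 1)*(w^2 + 4*w) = w*(w - 2)*(w - 1)*(w + 4)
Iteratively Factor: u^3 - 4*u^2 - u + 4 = (u + 1)*(u^2 - 5*u + 4) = (u - 1)*(u + 1)*(u - 4)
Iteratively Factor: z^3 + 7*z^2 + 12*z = (z)*(z^2 + 7*z + 12) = z*(z + 3)*(z + 4)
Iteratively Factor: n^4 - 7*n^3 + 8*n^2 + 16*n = (n - 4)*(n^3 - 3*n^2 - 4*n) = n*(n - 4)*(n^2 - 3*n - 4) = n*(n - 4)*(n + 1)*(n - 4)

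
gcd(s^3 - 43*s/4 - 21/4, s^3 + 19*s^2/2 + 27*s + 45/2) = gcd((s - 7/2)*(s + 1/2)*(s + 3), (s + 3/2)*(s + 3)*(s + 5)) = s + 3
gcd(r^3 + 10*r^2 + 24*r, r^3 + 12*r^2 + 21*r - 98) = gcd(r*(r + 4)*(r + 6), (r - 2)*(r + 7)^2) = 1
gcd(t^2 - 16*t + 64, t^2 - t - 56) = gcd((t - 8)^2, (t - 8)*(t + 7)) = t - 8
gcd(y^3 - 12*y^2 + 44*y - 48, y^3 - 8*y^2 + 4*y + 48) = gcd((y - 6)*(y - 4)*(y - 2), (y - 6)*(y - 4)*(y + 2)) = y^2 - 10*y + 24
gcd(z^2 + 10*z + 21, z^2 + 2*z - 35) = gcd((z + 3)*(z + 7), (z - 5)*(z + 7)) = z + 7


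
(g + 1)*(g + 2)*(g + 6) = g^3 + 9*g^2 + 20*g + 12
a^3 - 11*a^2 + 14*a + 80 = (a - 8)*(a - 5)*(a + 2)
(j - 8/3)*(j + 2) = j^2 - 2*j/3 - 16/3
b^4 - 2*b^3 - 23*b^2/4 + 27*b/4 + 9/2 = (b - 3)*(b - 3/2)*(b + 1/2)*(b + 2)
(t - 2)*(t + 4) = t^2 + 2*t - 8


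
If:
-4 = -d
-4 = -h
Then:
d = 4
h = 4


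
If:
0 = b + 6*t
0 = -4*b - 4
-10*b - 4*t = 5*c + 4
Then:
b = -1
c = 16/15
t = 1/6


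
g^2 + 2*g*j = g*(g + 2*j)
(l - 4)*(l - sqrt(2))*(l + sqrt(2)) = l^3 - 4*l^2 - 2*l + 8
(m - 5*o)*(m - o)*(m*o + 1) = m^3*o - 6*m^2*o^2 + m^2 + 5*m*o^3 - 6*m*o + 5*o^2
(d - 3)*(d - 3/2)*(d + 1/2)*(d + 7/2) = d^4 - d^3/2 - 47*d^2/4 + 81*d/8 + 63/8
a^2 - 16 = (a - 4)*(a + 4)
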